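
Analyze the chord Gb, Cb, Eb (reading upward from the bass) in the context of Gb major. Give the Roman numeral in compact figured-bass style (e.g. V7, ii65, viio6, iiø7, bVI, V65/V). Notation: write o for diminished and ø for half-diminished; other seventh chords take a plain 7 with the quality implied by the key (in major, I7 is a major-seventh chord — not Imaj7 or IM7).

IV64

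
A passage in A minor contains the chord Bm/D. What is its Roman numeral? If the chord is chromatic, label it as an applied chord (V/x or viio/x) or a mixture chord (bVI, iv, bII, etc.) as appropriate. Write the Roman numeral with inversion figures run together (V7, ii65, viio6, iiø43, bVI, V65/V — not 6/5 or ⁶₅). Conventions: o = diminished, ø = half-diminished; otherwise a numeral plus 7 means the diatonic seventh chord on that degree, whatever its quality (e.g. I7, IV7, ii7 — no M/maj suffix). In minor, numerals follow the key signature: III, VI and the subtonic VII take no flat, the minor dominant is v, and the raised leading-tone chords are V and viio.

ii6

The pitches B-D-F# form a minor triad rooted on B.
B is the second degree of A minor. This is the minor supertonic, borrowed from the parallel major (the Dorian ii).
With D in the bass the chord is in first inversion, so the figured bass is 6.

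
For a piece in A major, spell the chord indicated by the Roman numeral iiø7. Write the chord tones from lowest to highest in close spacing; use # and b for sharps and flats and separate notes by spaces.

iiø7 is the half-diminished supertonic seventh, borrowed from the parallel minor. In A major that root is B.
So the chord is B-D-F-A.

B D F A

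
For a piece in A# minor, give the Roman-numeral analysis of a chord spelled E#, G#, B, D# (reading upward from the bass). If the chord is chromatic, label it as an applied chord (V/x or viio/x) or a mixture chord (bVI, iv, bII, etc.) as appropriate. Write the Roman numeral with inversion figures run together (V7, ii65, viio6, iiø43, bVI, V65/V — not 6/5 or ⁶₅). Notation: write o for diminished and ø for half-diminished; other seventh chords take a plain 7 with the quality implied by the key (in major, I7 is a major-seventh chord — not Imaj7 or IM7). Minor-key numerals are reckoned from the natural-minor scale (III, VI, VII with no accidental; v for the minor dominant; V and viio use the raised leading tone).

viiø7/VI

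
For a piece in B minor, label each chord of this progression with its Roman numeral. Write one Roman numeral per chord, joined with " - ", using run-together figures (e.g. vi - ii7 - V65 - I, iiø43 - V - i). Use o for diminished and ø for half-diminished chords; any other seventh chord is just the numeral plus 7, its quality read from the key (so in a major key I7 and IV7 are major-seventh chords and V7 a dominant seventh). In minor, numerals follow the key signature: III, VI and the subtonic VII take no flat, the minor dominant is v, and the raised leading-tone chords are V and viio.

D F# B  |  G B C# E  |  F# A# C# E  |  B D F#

i6 - iiø43 - V7 - i

D-F#-B: root B is the tonic; minor triad there is i6.
G-B-C#-E: half-diminished seventh chord on C# = scale degree 2 → iiø43.
F#-A#-C#-E: root F# is the dominant; dominant seventh chord there is V7.
B-D-F# has root B, degree 1 in B minor, so i.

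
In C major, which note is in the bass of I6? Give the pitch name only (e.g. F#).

I in C major has root C; the chord is C-E-G.
The figure 6 means first inversion — the third is in the bass.

E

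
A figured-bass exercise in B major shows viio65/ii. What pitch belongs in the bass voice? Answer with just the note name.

D#

The applied chord viio65/ii is rooted on B#: B#-D#-F#-A.
The figure 65 means first inversion — the third is in the bass.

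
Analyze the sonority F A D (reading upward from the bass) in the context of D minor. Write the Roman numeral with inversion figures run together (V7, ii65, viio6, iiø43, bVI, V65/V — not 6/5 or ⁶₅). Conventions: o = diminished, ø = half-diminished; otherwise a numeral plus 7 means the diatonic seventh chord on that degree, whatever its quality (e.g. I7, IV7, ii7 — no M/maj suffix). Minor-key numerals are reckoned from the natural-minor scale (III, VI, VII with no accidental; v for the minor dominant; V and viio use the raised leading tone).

i6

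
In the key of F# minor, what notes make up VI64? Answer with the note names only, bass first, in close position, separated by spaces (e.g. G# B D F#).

A D F#

The numeral's case and figure indicate a major triad. In F# minor its root, scale degree 6, is D.
That chord is spelled D-F#-A.
The figured bass 64 indicates second inversion, placing the fifth (A) in the bass: A-D-F#.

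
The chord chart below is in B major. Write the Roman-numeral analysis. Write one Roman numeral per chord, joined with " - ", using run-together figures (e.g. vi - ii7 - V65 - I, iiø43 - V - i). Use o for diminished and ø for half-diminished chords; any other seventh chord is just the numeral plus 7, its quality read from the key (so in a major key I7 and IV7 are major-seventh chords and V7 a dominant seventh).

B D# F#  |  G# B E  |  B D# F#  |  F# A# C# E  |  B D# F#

B-D#-F# has root B, degree 1 in B major, so I.
G#-B-E: root E is the subdominant; major triad there is IV6.
B-D#-F#: root B is the tonic; major triad there is I.
F#-A#-C#-E has root F#, degree 5 in B major, so V7.
B-D#-F#: major triad on B = scale degree 1 → I.

I - IV6 - I - V7 - I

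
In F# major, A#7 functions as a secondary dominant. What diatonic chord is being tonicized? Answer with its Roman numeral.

The chord is a dominant seventh chord on A#.
A dominant resolves down a perfect fifth: A# → D#. In F# major, D# is scale degree 6, i.e. vi.

vi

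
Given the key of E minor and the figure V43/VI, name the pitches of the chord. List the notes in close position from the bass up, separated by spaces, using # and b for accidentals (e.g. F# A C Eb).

The slash means an applied dominant: we want the dominant of VI. In E minor, VI is C major, and its dominant is built on G.
Building a dominant seventh chord on G gives G-B-D-F.
The figured bass 43 indicates second inversion, placing the fifth (D) in the bass: D-F-G-B.

D F G B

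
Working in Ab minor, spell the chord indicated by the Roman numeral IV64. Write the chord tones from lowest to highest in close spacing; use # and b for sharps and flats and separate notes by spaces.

Scale degree 4 in Ab minor is Db; here the chord built on it is altered to a major triad. IV64 is the major subdominant, borrowed from the parallel major.
So the chord is Db-F-Ab, a major triad.
The figured bass 64 indicates second inversion, placing the fifth (Ab) in the bass: Ab-Db-F.

Ab Db F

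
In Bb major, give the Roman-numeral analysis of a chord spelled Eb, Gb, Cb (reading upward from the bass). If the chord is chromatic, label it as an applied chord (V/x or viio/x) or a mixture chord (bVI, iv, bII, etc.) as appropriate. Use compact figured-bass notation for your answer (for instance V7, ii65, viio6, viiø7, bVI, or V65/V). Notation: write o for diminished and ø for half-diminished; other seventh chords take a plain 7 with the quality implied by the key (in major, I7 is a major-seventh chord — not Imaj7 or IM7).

Stacked in thirds the chord is Cb-Eb-Gb: a major triad on Cb.
Cb is the lowered second degree of Bb major (diatonic 2 would be C). This is the Neapolitan sixth — a major triad on the lowered second degree, here in its customary first inversion.
With Eb in the bass the chord is in first inversion, so the figured bass is 6.

bII6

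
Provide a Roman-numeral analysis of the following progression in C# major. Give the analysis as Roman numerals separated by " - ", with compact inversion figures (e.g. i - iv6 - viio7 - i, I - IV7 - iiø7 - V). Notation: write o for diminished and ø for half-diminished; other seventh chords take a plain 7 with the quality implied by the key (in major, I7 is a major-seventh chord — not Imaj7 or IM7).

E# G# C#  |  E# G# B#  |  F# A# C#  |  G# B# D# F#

I6 - iii - IV - V7

E#-G#-C#: root C# is the tonic; major triad there is I6.
E#-G#-B#: minor triad on E# = scale degree 3 → iii.
F#-A#-C#: major triad on F# = scale degree 4 → IV.
G#-B#-D#-F#: root G# is the dominant; dominant seventh chord there is V7.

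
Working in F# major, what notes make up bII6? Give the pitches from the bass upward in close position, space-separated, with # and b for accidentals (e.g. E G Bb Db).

bII6 is the Neapolitan sixth — a major triad on the lowered second degree, here in its customary first inversion. In F# major that root is G.
So the chord is G-B-D, a major triad.
The figured bass 6 indicates first inversion, placing the third (B) in the bass: B-D-G.

B D G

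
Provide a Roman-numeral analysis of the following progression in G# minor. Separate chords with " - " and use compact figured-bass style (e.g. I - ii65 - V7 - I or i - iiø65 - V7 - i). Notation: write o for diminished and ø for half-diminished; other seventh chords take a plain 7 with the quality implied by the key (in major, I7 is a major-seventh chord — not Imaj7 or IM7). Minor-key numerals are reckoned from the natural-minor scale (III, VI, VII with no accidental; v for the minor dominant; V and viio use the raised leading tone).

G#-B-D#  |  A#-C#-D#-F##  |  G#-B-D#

i - V43 - i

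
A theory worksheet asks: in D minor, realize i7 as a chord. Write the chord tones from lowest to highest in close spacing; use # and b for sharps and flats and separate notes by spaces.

D F A C

In D minor, scale degree 1 is D, and the diatonic chord built there is a minor seventh chord.
Stacking thirds from D gives D-F-A-C.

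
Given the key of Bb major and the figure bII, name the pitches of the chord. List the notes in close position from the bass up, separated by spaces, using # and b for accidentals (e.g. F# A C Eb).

Cb Eb Gb

bII is the Neapolitan chord — a major triad on the lowered second degree. In Bb major that root is Cb.
So the chord is Cb-Eb-Gb, a major triad.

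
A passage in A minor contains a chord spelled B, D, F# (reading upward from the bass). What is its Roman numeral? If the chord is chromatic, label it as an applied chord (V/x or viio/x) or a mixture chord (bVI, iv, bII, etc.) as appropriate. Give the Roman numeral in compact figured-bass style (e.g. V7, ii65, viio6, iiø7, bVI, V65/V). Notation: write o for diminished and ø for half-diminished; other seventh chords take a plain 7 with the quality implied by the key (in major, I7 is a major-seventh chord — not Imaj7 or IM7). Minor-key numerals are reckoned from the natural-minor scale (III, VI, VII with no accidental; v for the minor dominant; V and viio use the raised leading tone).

ii

The pitches B-D-F# form a minor triad rooted on B.
B is the second degree of A minor. This is the minor supertonic, borrowed from the parallel major (the Dorian ii).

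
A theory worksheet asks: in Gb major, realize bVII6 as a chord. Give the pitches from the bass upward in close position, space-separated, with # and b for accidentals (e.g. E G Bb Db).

Ab Cb Fb

Scale degree 7 in Gb major is F; lowering it a half step gives Fb. bVII6 is a major triad on the lowered seventh degree (the subtonic), borrowed from the parallel minor.
So the chord is Fb-Ab-Cb, a major triad.
With the 6 figure the chord is in first inversion; from the bass Ab upward in close position it reads Ab-Cb-Fb.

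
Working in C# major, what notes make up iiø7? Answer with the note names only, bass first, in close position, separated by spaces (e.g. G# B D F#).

D# F# A C#

Scale degree 2 in C# major is D#; here the chord built on it is altered to a half-diminished seventh chord. iiø7 is the half-diminished supertonic seventh, borrowed from the parallel minor.
So the chord is D#-F#-A-C#, a half-diminished seventh chord.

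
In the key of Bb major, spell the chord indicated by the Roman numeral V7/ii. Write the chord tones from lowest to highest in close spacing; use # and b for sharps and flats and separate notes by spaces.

G B D F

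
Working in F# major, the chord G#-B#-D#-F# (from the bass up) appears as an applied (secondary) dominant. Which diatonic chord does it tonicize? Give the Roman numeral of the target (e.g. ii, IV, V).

V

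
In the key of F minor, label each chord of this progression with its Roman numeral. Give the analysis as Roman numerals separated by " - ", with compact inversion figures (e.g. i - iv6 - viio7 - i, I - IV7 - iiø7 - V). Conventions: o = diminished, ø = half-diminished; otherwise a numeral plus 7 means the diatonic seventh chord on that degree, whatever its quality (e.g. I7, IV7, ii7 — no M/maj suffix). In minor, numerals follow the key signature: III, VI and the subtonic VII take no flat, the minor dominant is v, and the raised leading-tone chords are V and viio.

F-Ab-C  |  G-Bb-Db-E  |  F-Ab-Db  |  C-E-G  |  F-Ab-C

i - viio65 - VI6 - V - i

F-Ab-C has root F, degree 1 in F minor, so i.
G-Bb-Db-E: root E is the leading tone; fully diminished seventh chord there is viio65.
F-Ab-Db has root Db, degree 6 in F minor, so VI6.
C-E-G has root C, degree 5 in F minor, so V.
F-Ab-C has root F, degree 1 in F minor, so i.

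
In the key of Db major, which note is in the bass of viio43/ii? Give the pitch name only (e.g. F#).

Ab

The applied chord viio43/ii is rooted on D: D-F-Ab-Cb.
The figure 43 means second inversion — the fifth is in the bass.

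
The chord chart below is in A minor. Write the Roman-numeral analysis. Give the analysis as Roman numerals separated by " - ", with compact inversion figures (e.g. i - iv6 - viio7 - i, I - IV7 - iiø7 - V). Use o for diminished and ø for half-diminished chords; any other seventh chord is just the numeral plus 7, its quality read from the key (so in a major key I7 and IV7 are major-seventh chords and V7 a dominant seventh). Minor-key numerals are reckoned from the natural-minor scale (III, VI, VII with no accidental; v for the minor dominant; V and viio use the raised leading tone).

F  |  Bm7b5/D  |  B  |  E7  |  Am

F: root F is the submediant; major triad there is VI.
Bm7b5/D: half-diminished seventh chord on B = scale degree 2 → iiø65.
B is the secondary dominant of V (major triad on B): V/V.
E7: root E is the dominant; dominant seventh chord there is V7.
Am has root A, degree 1 in A minor, so i.

VI - iiø65 - V/V - V7 - i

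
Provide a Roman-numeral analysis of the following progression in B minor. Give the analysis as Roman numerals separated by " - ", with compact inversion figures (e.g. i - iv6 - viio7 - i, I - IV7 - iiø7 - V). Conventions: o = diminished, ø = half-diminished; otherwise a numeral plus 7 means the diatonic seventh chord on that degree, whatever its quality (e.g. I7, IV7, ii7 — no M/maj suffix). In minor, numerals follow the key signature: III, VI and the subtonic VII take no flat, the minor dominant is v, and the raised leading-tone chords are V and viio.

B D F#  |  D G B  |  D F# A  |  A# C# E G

B-D-F# has root B, degree 1 in B minor, so i.
D-G-B has root G, degree 6 in B minor, so VI64.
D-F#-A has root D, degree 3 in B minor, so III.
A#-C#-E-G: root A# is the leading tone; fully diminished seventh chord there is viio7.

i - VI64 - III - viio7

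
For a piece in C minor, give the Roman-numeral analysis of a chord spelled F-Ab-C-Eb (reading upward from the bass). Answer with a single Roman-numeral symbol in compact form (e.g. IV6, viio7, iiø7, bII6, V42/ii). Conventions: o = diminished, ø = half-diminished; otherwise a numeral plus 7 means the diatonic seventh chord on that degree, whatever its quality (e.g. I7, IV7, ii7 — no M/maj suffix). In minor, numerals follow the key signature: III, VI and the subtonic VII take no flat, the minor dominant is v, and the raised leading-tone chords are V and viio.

The pitches F-Ab-C-Eb form a minor seventh chord rooted on F.
F is scale degree 4 in C minor, and a minor seventh chord on that degree is written iv7.

iv7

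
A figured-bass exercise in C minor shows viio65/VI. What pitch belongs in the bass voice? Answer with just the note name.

Bb

The applied chord viio65/VI is rooted on G: G-Bb-Db-Fb.
The figure 65 means first inversion — the third is in the bass.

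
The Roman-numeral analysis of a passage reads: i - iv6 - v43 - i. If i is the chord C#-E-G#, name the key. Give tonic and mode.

The chord C#m is a minor triad rooted on C#; its label is i.
If C# is scale degree 1 and the mode makes that degree carry a minor triad, the tonic is C# and the mode is minor.

C# minor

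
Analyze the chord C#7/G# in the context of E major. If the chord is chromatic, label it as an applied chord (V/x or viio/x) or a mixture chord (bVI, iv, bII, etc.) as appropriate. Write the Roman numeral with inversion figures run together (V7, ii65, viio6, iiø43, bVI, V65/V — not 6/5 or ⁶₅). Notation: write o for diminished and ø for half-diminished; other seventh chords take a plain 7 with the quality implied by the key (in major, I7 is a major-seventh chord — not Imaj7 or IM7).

V43/ii

The pitches C#-E#-G#-B form a dominant seventh chord rooted on C#.
C# is not a diatonic chord root with this quality in E major, but it lies a perfect fifth above F# (ii), so the chord functions as an applied dominant of ii.
With G# in the bass the chord is in second inversion, so the figured bass is 43.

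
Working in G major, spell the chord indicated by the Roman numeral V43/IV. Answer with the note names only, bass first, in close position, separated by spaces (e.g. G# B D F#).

D F G B

The slash means an applied dominant: we want the dominant of IV. In G major, IV is C major, and its dominant is built on G.
Building a dominant seventh chord on G gives G-B-D-F.
The figured bass 43 indicates second inversion, placing the fifth (D) in the bass: D-F-G-B.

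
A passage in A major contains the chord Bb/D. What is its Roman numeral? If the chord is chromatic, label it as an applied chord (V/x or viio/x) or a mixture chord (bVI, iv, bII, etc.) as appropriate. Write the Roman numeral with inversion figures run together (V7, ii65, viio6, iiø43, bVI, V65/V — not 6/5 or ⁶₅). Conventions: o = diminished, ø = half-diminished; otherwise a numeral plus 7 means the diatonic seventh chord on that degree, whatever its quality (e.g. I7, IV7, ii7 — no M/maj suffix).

The pitches Bb-D-F form a major triad rooted on Bb.
Bb is the lowered second degree of A major (diatonic 2 would be B). This is the Neapolitan sixth — a major triad on the lowered second degree, here in its customary first inversion.
With D in the bass the chord is in first inversion, so the figured bass is 6.

bII6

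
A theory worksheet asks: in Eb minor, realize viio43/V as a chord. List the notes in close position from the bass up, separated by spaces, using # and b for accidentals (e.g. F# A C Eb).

Eb Gb A C

viio43/V is a secondary leading-tone chord. The target V is Bb in Eb minor; the applied chord is rooted a semitone below, on A.
Building a fully diminished seventh chord on A gives A-C-Eb-Gb.
The figured bass 43 indicates second inversion, placing the fifth (Eb) in the bass: Eb-Gb-A-C.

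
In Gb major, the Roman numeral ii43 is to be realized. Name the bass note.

ii in Gb major has root Ab; the chord is Ab-Cb-Eb-Gb.
The figure 43 means second inversion — the fifth is in the bass.

Eb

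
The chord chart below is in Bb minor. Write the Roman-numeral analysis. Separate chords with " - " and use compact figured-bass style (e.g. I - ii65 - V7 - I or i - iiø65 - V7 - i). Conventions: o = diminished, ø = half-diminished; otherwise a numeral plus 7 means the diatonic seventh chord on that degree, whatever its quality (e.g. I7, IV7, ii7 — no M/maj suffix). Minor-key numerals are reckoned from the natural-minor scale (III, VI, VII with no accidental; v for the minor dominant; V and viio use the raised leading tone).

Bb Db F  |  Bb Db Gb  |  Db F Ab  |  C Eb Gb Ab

i - VI6 - III - VII65

Bb-Db-F has root Bb, degree 1 in Bb minor, so i.
Bb-Db-Gb: root Gb is the submediant; major triad there is VI6.
Db-F-Ab has root Db, degree 3 in Bb minor, so III.
C-Eb-Gb-Ab has root Ab, degree 7 in Bb minor, so VII65.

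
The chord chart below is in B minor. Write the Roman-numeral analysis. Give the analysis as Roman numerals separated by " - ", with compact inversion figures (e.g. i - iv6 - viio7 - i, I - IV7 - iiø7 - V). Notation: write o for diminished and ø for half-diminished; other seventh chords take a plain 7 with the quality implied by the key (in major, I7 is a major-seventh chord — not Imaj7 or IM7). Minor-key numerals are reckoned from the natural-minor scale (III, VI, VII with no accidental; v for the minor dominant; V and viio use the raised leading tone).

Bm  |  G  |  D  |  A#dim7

Bm: root B is the tonic; minor triad there is i.
G: root G is the submediant; major triad there is VI.
D: root D is the mediant; major triad there is III.
A#dim7: fully diminished seventh chord on A# = scale degree 7 → viio7.

i - VI - III - viio7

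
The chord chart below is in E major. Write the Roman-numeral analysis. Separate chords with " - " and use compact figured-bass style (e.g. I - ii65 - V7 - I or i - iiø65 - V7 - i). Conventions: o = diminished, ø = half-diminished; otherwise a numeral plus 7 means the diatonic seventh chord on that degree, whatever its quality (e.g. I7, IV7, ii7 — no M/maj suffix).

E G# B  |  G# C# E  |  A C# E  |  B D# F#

I - vi64 - IV - V

E-G#-B: root E is the tonic; major triad there is I.
G#-C#-E: minor triad on C# = scale degree 6 → vi64.
A-C#-E has root A, degree 4 in E major, so IV.
B-D#-F#: major triad on B = scale degree 5 → V.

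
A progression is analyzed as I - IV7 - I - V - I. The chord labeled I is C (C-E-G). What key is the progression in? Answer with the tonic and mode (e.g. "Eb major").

C major

I is given as C-E-G — a major triad with root C.
If C is scale degree 1 and the mode makes that degree carry a major triad, the tonic is C and the mode is major.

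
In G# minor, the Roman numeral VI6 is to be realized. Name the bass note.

G#

VI in G# minor has root E; the chord is E-G#-B.
The figure 6 means first inversion — the third is in the bass.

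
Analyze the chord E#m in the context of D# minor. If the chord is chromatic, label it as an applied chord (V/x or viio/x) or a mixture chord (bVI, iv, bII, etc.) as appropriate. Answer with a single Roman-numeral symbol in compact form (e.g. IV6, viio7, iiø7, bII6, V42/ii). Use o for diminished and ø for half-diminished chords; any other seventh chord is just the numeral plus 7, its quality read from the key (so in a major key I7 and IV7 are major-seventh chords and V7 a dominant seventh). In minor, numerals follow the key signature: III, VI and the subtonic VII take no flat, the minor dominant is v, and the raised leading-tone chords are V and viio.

ii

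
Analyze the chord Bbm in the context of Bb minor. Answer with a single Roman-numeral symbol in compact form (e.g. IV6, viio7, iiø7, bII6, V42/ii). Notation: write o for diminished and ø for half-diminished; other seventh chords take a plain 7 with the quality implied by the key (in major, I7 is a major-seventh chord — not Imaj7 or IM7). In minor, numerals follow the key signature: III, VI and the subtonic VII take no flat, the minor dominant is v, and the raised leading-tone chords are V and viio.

Stacked in thirds the chord is Bb-Db-F: a minor triad on Bb.
In Bb minor, Bb is the tonic; the diatonic minor triad there is i.

i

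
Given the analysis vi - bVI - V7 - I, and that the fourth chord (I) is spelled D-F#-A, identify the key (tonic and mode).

D major

The chord D is a major triad rooted on D; its label is I.
If D is scale degree 1 and the mode makes that degree carry a major triad, the tonic is D and the mode is major.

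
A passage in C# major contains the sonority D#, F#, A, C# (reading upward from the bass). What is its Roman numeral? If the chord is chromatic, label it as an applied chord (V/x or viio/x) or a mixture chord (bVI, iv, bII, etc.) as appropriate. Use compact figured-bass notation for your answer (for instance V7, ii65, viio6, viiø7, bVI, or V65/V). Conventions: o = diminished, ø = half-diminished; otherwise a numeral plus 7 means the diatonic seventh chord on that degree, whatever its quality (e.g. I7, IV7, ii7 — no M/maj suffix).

Stacked in thirds the chord is D#-F#-A-C#: a half-diminished seventh chord on D#.
D# is the second degree of C# major. This is the half-diminished supertonic seventh, borrowed from the parallel minor.

iiø7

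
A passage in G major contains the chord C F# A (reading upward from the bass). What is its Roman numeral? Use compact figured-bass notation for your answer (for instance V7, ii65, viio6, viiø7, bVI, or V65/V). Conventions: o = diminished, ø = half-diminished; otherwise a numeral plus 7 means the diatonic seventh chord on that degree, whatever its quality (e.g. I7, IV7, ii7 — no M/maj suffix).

viio64

Stacked in thirds the chord is F#-A-C: a diminished triad on F#.
In G major, F# is the leading tone; the diatonic diminished triad there is viio.
With C in the bass the chord is in second inversion, so the figured bass is 64.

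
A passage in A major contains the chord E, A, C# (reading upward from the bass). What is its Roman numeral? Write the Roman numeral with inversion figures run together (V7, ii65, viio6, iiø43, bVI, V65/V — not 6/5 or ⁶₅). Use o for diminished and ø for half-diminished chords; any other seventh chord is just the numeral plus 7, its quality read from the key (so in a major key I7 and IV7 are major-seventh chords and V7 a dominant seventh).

Stacked in thirds the chord is A-C#-E: a major triad on A.
In A major, A is the tonic; the diatonic major triad there is I.
With E in the bass the chord is in second inversion, so the figured bass is 64.

I64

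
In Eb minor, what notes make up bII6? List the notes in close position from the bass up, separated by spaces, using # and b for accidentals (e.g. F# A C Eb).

Ab Cb Fb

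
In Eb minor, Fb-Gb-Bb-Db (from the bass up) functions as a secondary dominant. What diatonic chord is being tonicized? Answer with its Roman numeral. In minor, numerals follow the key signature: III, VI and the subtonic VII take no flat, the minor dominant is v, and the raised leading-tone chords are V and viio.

VI

The chord is a dominant seventh chord on Gb.
A dominant resolves down a perfect fifth: Gb → Cb. In Eb minor, Cb is scale degree 6, i.e. VI.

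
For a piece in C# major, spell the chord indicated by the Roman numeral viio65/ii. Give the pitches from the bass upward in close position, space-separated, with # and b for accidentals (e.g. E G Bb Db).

E# G# B C##

viio65/ii is a secondary leading-tone chord. The target ii is D# in C# major; the applied chord is rooted a semitone below, on C##.
Building a fully diminished seventh chord on C## gives C##-E#-G#-B.
The figured bass 65 indicates first inversion, placing the third (E#) in the bass: E#-G#-B-C##.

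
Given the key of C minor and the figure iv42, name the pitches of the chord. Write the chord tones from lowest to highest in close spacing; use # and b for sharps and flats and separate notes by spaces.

Eb F Ab C

The numeral's case and figure indicate a minor seventh chord. In C minor its root, the subdominant, is F.
That chord is spelled F-Ab-C-Eb.
The figured bass 42 indicates third inversion, placing the seventh (Eb) in the bass: Eb-F-Ab-C.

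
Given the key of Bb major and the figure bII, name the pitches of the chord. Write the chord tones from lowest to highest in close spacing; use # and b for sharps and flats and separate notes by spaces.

Scale degree 2 in Bb major is C; lowering it a half step gives Cb. bII is the Neapolitan chord — a major triad on the lowered second degree.
So the chord is Cb-Eb-Gb.

Cb Eb Gb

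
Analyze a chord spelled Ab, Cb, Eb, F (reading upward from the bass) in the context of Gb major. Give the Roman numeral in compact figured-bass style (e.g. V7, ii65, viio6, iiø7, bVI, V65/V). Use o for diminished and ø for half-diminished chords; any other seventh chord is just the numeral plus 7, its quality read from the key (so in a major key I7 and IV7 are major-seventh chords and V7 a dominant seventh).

The pitches F-Ab-Cb-Eb form a half-diminished seventh chord rooted on F.
In Gb major, F is the leading tone; the diatonic half-diminished seventh chord there is viiø7.
With Ab in the bass the chord is in first inversion, so the figured bass is 65.

viiø65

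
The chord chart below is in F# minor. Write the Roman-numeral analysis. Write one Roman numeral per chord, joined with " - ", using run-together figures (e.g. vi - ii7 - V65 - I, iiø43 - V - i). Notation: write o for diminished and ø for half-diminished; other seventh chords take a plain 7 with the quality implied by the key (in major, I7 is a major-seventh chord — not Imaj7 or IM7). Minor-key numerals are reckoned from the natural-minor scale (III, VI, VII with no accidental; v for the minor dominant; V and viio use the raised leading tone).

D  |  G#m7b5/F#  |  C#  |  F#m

VI - iiø42 - V - i

D has root D, degree 6 in F# minor, so VI.
G#m7b5/F#: half-diminished seventh chord on G# = scale degree 2 → iiø42.
C#: major triad on C# = scale degree 5 → V.
F#m: minor triad on F# = scale degree 1 → i.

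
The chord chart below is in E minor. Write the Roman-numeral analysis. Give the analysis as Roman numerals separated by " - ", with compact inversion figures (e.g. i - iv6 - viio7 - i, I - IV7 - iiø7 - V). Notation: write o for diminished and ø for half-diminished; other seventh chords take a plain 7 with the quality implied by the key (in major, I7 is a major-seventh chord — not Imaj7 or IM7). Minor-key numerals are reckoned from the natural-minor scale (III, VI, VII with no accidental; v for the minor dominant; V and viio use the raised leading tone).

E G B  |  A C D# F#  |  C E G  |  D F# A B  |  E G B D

E-G-B has root E, degree 1 in E minor, so i.
A-C-D#-F#: root D# is the leading tone; fully diminished seventh chord there is viio43.
C-E-G: major triad on C = scale degree 6 → VI.
D-F#-A-B: root B is the dominant; minor seventh chord there is v65.
E-G-B-D has root E, degree 1 in E minor, so i7.

i - viio43 - VI - v65 - i7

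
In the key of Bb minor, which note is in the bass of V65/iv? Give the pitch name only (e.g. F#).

D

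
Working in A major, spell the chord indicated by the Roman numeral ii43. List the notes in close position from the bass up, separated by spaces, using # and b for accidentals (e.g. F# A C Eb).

The numeral's case and figure indicate a minor seventh chord. In A major its root, the second degree, is B.
Stacking thirds from B gives B-D-F#-A.
The figured bass 43 indicates second inversion, placing the fifth (F#) in the bass: F#-A-B-D.

F# A B D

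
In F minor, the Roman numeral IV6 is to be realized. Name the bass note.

IV in F minor has root Bb; the chord is Bb-D-F.
The figure 6 means first inversion — the third is in the bass.

D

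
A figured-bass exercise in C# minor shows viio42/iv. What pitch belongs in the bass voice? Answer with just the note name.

D

The applied chord viio42/iv is rooted on E#: E#-G#-B-D.
The figure 42 means third inversion — the seventh is in the bass.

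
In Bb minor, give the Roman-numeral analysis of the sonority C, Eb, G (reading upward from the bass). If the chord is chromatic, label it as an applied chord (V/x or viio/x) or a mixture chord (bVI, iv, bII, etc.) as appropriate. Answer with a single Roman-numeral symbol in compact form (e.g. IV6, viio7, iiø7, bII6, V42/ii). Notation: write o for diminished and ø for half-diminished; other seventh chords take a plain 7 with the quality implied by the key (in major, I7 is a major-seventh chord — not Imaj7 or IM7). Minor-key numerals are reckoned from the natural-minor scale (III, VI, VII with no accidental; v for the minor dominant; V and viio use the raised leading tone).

ii

The pitches C-Eb-G form a minor triad rooted on C.
C is the second degree of Bb minor. This is the minor supertonic, borrowed from the parallel major (the Dorian ii).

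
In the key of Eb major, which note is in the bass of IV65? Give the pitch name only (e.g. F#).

IV in Eb major has root Ab; the chord is Ab-C-Eb-G.
The figure 65 means first inversion — the third is in the bass.

C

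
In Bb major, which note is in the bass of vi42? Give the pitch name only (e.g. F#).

F

vi in Bb major has root G; the chord is G-Bb-D-F.
The figure 42 means third inversion — the seventh is in the bass.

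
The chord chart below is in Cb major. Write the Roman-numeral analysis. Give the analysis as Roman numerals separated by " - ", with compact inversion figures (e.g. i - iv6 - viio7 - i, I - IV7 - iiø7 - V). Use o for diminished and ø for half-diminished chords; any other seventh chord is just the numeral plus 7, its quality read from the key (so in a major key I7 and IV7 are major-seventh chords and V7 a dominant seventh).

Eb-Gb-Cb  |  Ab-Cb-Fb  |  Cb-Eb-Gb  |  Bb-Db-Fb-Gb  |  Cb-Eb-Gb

I6 - IV6 - I - V65 - I

Eb-Gb-Cb: root Cb is the tonic; major triad there is I6.
Ab-Cb-Fb has root Fb, degree 4 in Cb major, so IV6.
Cb-Eb-Gb: root Cb is the tonic; major triad there is I.
Bb-Db-Fb-Gb: dominant seventh chord on Gb = scale degree 5 → V65.
Cb-Eb-Gb: major triad on Cb = scale degree 1 → I.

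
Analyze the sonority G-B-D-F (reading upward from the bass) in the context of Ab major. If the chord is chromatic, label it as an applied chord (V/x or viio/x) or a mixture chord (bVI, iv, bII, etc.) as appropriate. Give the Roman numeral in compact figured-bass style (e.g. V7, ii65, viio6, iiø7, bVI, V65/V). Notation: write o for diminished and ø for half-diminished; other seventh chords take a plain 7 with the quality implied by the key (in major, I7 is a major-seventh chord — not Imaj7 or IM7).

V7/iii

The pitches G-B-D-F form a dominant seventh chord rooted on G.
G is not a diatonic chord root with this quality in Ab major, but it lies a perfect fifth above C (iii), so the chord functions as an applied dominant of iii.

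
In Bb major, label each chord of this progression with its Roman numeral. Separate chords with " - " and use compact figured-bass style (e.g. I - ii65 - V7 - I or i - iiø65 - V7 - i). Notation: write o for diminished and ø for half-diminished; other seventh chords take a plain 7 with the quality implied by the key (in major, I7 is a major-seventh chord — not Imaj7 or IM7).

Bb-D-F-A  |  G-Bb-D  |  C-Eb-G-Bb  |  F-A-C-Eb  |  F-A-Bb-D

I7 - vi - ii7 - V7 - I43

Bb-D-F-A has root Bb, degree 1 in Bb major, so I7.
G-Bb-D: root G is the submediant; minor triad there is vi.
C-Eb-G-Bb has root C, degree 2 in Bb major, so ii7.
F-A-C-Eb: root F is the dominant; dominant seventh chord there is V7.
F-A-Bb-D: major seventh chord on Bb = scale degree 1 → I43.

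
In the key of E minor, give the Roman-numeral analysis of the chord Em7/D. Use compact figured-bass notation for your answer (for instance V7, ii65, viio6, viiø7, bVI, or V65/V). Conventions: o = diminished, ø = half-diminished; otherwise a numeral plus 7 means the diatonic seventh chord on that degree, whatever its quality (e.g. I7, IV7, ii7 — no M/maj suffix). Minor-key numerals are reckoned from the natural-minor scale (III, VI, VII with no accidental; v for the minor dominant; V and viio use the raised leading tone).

i42

Stacked in thirds the chord is E-G-B-D: a minor seventh chord on E.
E is scale degree 1 in E minor, and a minor seventh chord on that degree is written i7.
With D in the bass the chord is in third inversion, so the figured bass is 42.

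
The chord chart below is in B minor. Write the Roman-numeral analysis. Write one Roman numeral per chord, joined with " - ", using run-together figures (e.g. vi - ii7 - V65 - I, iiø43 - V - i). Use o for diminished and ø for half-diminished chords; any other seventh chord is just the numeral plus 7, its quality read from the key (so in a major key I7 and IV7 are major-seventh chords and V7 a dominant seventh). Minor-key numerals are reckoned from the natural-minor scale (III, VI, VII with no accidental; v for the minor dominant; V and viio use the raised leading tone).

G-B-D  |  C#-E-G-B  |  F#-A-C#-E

VI - iiø7 - v7

G-B-D: root G is the submediant; major triad there is VI.
C#-E-G-B has root C#, degree 2 in B minor, so iiø7.
F#-A-C#-E: root F# is the dominant; minor seventh chord there is v7.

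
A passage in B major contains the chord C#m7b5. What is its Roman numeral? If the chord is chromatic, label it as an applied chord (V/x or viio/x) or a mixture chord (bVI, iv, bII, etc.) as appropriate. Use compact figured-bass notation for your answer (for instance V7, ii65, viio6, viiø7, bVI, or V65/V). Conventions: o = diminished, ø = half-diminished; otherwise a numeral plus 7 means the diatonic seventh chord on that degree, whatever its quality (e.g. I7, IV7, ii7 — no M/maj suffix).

The pitches C#-E-G-B form a half-diminished seventh chord rooted on C#.
C# is the second degree of B major. This is the half-diminished supertonic seventh, borrowed from the parallel minor.

iiø7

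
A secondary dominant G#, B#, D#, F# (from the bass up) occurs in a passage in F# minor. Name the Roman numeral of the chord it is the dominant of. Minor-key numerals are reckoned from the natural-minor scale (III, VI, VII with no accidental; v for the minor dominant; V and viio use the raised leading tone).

V

The chord is a dominant seventh chord on G#.
A dominant resolves down a perfect fifth: G# → C#. In F# minor, C# is scale degree 5, i.e. V.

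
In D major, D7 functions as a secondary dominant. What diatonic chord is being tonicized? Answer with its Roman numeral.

The chord is a dominant seventh chord on D.
A dominant resolves down a perfect fifth: D → G. In D major, G is scale degree 4, i.e. IV.

IV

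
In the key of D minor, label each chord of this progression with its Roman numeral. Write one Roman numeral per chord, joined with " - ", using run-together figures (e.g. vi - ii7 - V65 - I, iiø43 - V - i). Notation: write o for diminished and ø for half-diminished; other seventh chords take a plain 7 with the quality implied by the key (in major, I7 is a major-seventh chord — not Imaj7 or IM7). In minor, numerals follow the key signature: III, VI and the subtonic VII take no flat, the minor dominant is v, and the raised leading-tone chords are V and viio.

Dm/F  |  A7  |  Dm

i6 - V7 - i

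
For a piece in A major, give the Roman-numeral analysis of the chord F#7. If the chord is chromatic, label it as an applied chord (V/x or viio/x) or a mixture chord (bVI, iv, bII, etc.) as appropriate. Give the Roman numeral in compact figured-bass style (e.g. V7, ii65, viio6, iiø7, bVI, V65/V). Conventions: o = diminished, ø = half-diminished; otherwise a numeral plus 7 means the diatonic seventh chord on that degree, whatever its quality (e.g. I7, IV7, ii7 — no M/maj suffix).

The pitches F#-A#-C#-E form a dominant seventh chord rooted on F#.
F# is not a diatonic chord root with this quality in A major, but it lies a perfect fifth above B (ii), so the chord functions as an applied dominant of ii.

V7/ii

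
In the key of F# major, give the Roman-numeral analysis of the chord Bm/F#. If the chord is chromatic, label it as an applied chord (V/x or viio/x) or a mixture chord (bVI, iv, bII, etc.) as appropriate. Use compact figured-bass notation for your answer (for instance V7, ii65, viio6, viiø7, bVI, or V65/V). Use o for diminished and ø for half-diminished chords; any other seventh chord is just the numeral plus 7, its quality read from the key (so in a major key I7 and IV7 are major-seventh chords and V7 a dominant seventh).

iv64

The pitches B-D-F# form a minor triad rooted on B.
B is the fourth degree of F# major. This is the minor subdominant, borrowed from the parallel minor.
With F# in the bass the chord is in second inversion, so the figured bass is 64.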